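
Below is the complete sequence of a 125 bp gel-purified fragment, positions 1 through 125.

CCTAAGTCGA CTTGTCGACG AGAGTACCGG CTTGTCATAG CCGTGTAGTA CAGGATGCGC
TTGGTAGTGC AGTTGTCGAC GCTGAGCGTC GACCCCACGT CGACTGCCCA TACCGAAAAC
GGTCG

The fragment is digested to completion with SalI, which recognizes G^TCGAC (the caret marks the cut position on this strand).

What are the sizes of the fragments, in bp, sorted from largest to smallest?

SalI sites (GTCGAC) start at positions 6, 14, 75, 88, 99.
SalI cuts after the first base of each site, so after positions 6, 14, 75, 88, 99.
Linear molecule, 5 cuts → 6 fragments:
  1–6 → 6 bp
  7–14 → 8 bp
  15–75 → 61 bp
  76–88 → 13 bp
  89–99 → 11 bp
  100–125 → 26 bp
Sorted largest to smallest: 61, 26, 13, 11, 8, 6 bp.

61, 26, 13, 11, 8, 6 bp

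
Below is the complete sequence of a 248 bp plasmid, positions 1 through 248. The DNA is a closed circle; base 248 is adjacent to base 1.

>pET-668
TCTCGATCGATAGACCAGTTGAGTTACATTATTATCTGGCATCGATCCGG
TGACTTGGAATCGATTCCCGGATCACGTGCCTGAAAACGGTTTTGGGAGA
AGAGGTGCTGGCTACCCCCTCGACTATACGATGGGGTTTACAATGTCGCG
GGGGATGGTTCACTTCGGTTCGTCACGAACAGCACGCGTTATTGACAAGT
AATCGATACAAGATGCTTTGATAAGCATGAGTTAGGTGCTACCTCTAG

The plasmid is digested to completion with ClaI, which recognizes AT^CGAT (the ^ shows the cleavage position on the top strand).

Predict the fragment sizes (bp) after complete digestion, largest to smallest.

142, 52, 35, 19 bp

ClaI sites (ATCGAT) start at positions 6, 41, 60, 202.
ClaI cuts after base 2 of each site, so after positions 7, 42, 61, 203.
Circular molecule, 4 cuts → 4 fragments:
  8–42 → 35 bp
  43–61 → 19 bp
  62–203 → 142 bp
  204–248 then 1–7 → 45 + 7 = 52 bp
Sorted largest to smallest: 142, 52, 35, 19 bp.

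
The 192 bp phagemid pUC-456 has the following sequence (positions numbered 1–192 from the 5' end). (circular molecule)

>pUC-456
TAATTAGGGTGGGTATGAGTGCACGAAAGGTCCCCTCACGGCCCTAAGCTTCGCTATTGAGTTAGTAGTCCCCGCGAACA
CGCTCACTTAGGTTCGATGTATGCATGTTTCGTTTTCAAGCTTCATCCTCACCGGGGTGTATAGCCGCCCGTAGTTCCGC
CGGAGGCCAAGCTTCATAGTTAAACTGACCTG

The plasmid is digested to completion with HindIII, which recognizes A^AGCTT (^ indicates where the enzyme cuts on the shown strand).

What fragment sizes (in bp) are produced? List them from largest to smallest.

HindIII sites (AAGCTT) start at positions 46, 118, 169.
HindIII cuts after the first base of each site, so after positions 46, 118, 169.
Circular molecule, 3 cuts → 3 fragments:
  47–118 → 72 bp
  119–169 → 51 bp
  170–192 then 1–46 → 23 + 46 = 69 bp
Sorted largest to smallest: 72, 69, 51 bp.

72, 69, 51 bp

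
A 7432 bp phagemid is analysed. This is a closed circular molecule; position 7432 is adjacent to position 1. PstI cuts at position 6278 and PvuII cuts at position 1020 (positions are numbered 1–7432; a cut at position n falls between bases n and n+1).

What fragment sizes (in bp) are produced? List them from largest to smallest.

Combined cut positions (sorted): 1020, 6278.
Circular molecule, 2 cuts → 2 fragments:
  6278 − 1020 = 5258 bp
  wrap: 7432 − 6278 + 1020 = 2174 bp
Sorted largest to smallest: 5258, 2174 bp.

5258, 2174 bp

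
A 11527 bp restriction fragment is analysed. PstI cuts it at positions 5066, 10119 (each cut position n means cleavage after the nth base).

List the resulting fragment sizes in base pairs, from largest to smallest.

Linear molecule, 2 cuts → 3 fragments:
  5066 − 0 = 5066 bp
  10119 − 5066 = 5053 bp
  11527 − 10119 = 1408 bp
Sorted largest to smallest: 5066, 5053, 1408 bp.

5066, 5053, 1408 bp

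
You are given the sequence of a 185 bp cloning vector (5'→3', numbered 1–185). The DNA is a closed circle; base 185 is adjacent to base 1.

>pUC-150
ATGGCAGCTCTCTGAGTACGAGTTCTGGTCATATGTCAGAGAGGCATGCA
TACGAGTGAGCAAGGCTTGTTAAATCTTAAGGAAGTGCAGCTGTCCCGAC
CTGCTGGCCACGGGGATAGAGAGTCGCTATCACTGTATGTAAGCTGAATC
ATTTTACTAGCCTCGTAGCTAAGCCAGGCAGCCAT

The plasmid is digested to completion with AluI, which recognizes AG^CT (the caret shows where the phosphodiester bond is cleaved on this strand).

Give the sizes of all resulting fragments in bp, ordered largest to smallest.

83, 53, 25, 24 bp

AluI sites (AGCT) start at positions 6, 89, 142, 167.
AluI cuts after base 2 of each site, so after positions 7, 90, 143, 168.
Circular molecule, 4 cuts → 4 fragments:
  8–90 → 83 bp
  91–143 → 53 bp
  144–168 → 25 bp
  169–185 then 1–7 → 17 + 7 = 24 bp
Sorted largest to smallest: 83, 53, 25, 24 bp.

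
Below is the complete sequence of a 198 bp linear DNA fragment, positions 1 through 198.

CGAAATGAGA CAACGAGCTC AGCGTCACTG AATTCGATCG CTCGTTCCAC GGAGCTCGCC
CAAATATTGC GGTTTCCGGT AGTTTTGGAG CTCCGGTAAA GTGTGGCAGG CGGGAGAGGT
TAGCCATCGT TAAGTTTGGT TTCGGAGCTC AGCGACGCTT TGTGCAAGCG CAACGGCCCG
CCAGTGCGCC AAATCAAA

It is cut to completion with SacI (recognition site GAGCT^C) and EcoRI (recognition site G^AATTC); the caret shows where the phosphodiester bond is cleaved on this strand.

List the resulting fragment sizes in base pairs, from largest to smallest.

SacI sites (GAGCTC) start at positions 15, 52, 88, 145.
SacI cuts after base 5 of each site (before the last base), so after positions 19, 56, 92, 149.
The EcoRI site (GAATTC) starts at position 30.
EcoRI cuts after the first base of each site, so after position 30.
Combined cut positions: 19, 30, 56, 92, 149.
Linear molecule, 5 cuts → 6 fragments:
  1–19 → 19 bp
  20–30 → 11 bp
  31–56 → 26 bp
  57–92 → 36 bp
  93–149 → 57 bp
  150–198 → 49 bp
Sorted largest to smallest: 57, 49, 36, 26, 19, 11 bp.

57, 49, 36, 26, 19, 11 bp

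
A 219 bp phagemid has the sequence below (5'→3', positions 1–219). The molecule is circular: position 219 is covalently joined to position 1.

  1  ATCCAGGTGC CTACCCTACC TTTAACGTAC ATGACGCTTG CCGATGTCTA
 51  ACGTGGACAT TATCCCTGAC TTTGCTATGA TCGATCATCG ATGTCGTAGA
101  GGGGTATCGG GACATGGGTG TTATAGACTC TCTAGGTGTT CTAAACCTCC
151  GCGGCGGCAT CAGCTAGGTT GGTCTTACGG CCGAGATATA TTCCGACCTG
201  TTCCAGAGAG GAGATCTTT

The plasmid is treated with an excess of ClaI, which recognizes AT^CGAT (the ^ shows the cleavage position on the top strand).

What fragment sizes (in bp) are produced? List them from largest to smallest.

ClaI sites (ATCGAT) start at positions 80, 87.
ClaI cuts after base 2 of each site, so after positions 81, 88.
Circular molecule, 2 cuts → 2 fragments:
  82–88 → 7 bp
  89–219 then 1–81 → 131 + 81 = 212 bp
Sorted largest to smallest: 212, 7 bp.

212, 7 bp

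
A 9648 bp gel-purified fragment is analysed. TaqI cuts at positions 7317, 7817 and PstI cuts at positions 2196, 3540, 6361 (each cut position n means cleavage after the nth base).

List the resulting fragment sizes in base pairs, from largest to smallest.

2821, 2196, 1831, 1344, 956, 500 bp

Combined cut positions (sorted): 2196, 3540, 6361, 7317, 7817.
Linear molecule, 5 cuts → 6 fragments:
  2196 − 0 = 2196 bp
  3540 − 2196 = 1344 bp
  6361 − 3540 = 2821 bp
  7317 − 6361 = 956 bp
  7817 − 7317 = 500 bp
  9648 − 7817 = 1831 bp
Sorted largest to smallest: 2821, 2196, 1831, 1344, 956, 500 bp.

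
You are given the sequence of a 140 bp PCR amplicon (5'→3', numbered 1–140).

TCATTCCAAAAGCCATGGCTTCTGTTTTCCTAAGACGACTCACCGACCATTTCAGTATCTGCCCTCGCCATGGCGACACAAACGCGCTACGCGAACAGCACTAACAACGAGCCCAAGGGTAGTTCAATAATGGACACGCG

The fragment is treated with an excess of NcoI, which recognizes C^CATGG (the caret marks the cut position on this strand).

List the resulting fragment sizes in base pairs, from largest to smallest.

72, 55, 13 bp

NcoI sites (CCATGG) start at positions 13, 68.
NcoI cuts after the first base of each site, so after positions 13, 68.
Linear molecule, 2 cuts → 3 fragments:
  1–13 → 13 bp
  14–68 → 55 bp
  69–140 → 72 bp
Sorted largest to smallest: 72, 55, 13 bp.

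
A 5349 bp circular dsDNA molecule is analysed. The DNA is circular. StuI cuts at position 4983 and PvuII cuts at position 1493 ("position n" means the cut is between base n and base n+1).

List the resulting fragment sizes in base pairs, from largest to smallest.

Combined cut positions (sorted): 1493, 4983.
Circular molecule, 2 cuts → 2 fragments:
  4983 − 1493 = 3490 bp
  wrap: 5349 − 4983 + 1493 = 1859 bp
Sorted largest to smallest: 3490, 1859 bp.

3490, 1859 bp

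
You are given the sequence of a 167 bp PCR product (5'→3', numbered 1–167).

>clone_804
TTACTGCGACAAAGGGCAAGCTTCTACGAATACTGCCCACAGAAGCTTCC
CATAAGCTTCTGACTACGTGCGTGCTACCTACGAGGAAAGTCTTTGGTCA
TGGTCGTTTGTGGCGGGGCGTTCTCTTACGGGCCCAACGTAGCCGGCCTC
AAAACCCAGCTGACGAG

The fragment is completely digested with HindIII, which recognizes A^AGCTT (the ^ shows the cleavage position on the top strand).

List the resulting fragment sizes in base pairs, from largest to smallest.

113, 25, 18, 11 bp

HindIII sites (AAGCTT) start at positions 18, 43, 54.
HindIII cuts after the first base of each site, so after positions 18, 43, 54.
Linear molecule, 3 cuts → 4 fragments:
  1–18 → 18 bp
  19–43 → 25 bp
  44–54 → 11 bp
  55–167 → 113 bp
Sorted largest to smallest: 113, 25, 18, 11 bp.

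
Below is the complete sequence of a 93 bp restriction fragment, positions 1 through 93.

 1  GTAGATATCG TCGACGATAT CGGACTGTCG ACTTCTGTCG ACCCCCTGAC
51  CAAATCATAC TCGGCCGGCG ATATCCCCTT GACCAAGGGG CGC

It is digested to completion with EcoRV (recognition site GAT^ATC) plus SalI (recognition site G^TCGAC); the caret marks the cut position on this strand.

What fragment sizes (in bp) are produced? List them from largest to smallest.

35, 21, 10, 9, 8, 6, 4 bp

EcoRV sites (GATATC) start at positions 4, 16, 70.
EcoRV cuts after base 3 of each site, so after positions 6, 18, 72.
SalI sites (GTCGAC) start at positions 10, 27, 37.
SalI cuts after the first base of each site, so after positions 10, 27, 37.
Combined cut positions: 6, 10, 18, 27, 37, 72.
Linear molecule, 6 cuts → 7 fragments:
  1–6 → 6 bp
  7–10 → 4 bp
  11–18 → 8 bp
  19–27 → 9 bp
  28–37 → 10 bp
  38–72 → 35 bp
  73–93 → 21 bp
Sorted largest to smallest: 35, 21, 10, 9, 8, 6, 4 bp.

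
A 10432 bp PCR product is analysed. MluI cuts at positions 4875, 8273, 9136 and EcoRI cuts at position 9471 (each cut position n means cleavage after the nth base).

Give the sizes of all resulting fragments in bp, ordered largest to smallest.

Combined cut positions (sorted): 4875, 8273, 9136, 9471.
Linear molecule, 4 cuts → 5 fragments:
  4875 − 0 = 4875 bp
  8273 − 4875 = 3398 bp
  9136 − 8273 = 863 bp
  9471 − 9136 = 335 bp
  10432 − 9471 = 961 bp
Sorted largest to smallest: 4875, 3398, 961, 863, 335 bp.

4875, 3398, 961, 863, 335 bp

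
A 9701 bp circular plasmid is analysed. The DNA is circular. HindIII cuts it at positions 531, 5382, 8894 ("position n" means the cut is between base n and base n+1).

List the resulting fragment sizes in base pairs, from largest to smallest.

4851, 3512, 1338 bp

Circular molecule, 3 cuts → 3 fragments:
  5382 − 531 = 4851 bp
  8894 − 5382 = 3512 bp
  wrap: 9701 − 8894 + 531 = 1338 bp
Sorted largest to smallest: 4851, 3512, 1338 bp.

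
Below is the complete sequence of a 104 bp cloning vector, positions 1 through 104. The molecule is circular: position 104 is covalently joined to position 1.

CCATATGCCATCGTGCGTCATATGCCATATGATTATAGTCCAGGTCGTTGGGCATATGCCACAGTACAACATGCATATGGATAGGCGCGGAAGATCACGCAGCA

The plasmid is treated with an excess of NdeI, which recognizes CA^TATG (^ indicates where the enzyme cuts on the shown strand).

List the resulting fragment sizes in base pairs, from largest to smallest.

32, 27, 21, 17, 7 bp

NdeI sites (CATATG) start at positions 2, 19, 26, 53, 74.
NdeI cuts after base 2 of each site, so after positions 3, 20, 27, 54, 75.
Circular molecule, 5 cuts → 5 fragments:
  4–20 → 17 bp
  21–27 → 7 bp
  28–54 → 27 bp
  55–75 → 21 bp
  76–104 then 1–3 → 29 + 3 = 32 bp
Sorted largest to smallest: 32, 27, 21, 17, 7 bp.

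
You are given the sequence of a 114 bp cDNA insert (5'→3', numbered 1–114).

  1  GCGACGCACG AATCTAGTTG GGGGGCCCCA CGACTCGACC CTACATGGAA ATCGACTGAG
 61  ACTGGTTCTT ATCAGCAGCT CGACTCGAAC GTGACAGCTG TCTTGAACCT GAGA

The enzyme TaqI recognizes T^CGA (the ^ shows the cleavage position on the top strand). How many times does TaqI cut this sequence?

4

TCGA occurs starting at positions 35, 52, 80, 85.
TaqI cuts at 4 sites.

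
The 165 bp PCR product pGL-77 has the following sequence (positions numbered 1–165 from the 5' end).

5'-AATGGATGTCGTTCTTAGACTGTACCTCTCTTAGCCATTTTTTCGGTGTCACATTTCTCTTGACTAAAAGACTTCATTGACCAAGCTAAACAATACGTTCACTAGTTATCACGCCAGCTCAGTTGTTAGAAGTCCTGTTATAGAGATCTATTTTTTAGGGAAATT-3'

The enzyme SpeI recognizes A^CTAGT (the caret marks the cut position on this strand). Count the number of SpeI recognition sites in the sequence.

1

ACTAGT occurs starting at position 101.
SpeI cuts at 1 site.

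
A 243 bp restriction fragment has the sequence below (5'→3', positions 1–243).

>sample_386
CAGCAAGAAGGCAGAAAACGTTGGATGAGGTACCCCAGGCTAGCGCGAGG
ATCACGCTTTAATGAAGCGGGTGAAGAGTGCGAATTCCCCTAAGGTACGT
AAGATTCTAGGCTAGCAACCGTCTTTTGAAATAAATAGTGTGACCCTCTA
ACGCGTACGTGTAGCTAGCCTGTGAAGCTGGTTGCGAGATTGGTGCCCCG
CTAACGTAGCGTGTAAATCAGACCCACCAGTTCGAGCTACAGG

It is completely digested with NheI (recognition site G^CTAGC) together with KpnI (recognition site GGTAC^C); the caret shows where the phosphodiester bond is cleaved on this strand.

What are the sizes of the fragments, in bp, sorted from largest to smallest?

79, 72, 53, 33, 6 bp

NheI sites (GCTAGC) start at positions 39, 111, 164.
NheI cuts after the first base of each site, so after positions 39, 111, 164.
The KpnI site (GGTACC) starts at position 29.
KpnI cuts after base 5 of each site (before the last base), so after position 33.
Combined cut positions: 33, 39, 111, 164.
Linear molecule, 4 cuts → 5 fragments:
  1–33 → 33 bp
  34–39 → 6 bp
  40–111 → 72 bp
  112–164 → 53 bp
  165–243 → 79 bp
Sorted largest to smallest: 79, 72, 53, 33, 6 bp.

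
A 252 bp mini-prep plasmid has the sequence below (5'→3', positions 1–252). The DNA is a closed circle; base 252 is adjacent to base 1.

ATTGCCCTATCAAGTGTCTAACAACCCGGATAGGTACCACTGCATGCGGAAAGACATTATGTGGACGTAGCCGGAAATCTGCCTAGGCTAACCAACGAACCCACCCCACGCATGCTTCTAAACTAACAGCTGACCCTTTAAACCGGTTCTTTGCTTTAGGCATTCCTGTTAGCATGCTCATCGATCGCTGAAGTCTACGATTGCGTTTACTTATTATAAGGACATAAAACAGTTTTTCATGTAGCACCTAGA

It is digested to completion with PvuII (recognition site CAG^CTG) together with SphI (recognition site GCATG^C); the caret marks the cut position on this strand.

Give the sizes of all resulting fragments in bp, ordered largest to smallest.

The PvuII site (CAGCTG) starts at position 127.
PvuII cuts after base 3 of each site, so after position 129.
SphI sites (GCATGC) start at positions 42, 110, 172.
SphI cuts after base 5 of each site (before the last base), so after positions 46, 114, 176.
Combined cut positions: 46, 114, 129, 176.
Circular molecule, 4 cuts → 4 fragments:
  47–114 → 68 bp
  115–129 → 15 bp
  130–176 → 47 bp
  177–252 then 1–46 → 76 + 46 = 122 bp
Sorted largest to smallest: 122, 68, 47, 15 bp.

122, 68, 47, 15 bp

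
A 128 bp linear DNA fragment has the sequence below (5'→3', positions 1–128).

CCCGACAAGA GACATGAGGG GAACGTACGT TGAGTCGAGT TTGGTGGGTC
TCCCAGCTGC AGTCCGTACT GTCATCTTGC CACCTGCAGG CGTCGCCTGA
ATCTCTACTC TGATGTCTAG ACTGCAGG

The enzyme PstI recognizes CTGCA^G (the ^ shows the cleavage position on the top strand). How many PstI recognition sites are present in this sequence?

CTGCAG occurs starting at positions 57, 84, 122.
PstI cuts at 3 sites.

3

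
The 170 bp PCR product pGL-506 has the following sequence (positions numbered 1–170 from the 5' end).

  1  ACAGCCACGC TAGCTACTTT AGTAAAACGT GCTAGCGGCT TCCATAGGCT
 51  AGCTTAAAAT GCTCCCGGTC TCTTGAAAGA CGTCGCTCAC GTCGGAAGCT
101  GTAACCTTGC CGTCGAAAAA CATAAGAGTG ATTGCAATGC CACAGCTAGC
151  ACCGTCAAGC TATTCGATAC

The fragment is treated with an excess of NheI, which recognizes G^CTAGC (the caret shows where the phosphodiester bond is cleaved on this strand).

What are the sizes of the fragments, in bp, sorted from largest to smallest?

97, 25, 22, 17, 9 bp

NheI sites (GCTAGC) start at positions 9, 31, 48, 145.
NheI cuts after the first base of each site, so after positions 9, 31, 48, 145.
Linear molecule, 4 cuts → 5 fragments:
  1–9 → 9 bp
  10–31 → 22 bp
  32–48 → 17 bp
  49–145 → 97 bp
  146–170 → 25 bp
Sorted largest to smallest: 97, 25, 22, 17, 9 bp.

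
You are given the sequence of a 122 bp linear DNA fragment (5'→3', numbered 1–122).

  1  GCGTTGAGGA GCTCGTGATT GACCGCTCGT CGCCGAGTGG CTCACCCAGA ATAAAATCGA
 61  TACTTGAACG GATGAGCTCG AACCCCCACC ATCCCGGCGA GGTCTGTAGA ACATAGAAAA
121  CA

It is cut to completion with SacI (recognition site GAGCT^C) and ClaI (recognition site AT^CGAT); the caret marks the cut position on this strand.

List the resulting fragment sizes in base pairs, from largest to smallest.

SacI sites (GAGCTC) start at positions 9, 74.
SacI cuts after base 5 of each site (before the last base), so after positions 13, 78.
The ClaI site (ATCGAT) starts at position 56.
ClaI cuts after base 2 of each site, so after position 57.
Combined cut positions: 13, 57, 78.
Linear molecule, 3 cuts → 4 fragments:
  1–13 → 13 bp
  14–57 → 44 bp
  58–78 → 21 bp
  79–122 → 44 bp
Sorted largest to smallest: 44, 44, 21, 13 bp.

44, 44, 21, 13 bp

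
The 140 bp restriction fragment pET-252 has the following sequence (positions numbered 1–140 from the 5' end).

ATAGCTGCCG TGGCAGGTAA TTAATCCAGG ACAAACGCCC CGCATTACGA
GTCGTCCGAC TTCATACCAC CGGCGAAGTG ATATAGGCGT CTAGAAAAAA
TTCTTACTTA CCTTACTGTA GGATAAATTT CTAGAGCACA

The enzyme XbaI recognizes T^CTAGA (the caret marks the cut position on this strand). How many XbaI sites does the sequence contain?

2

TCTAGA occurs starting at positions 90, 130.
XbaI cuts at 2 sites.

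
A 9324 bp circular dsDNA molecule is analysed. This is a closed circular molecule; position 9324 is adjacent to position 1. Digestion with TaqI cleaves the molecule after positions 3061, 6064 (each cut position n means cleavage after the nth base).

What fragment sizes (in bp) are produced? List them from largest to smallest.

6321, 3003 bp

Circular molecule, 2 cuts → 2 fragments:
  6064 − 3061 = 3003 bp
  wrap: 9324 − 6064 + 3061 = 6321 bp
Sorted largest to smallest: 6321, 3003 bp.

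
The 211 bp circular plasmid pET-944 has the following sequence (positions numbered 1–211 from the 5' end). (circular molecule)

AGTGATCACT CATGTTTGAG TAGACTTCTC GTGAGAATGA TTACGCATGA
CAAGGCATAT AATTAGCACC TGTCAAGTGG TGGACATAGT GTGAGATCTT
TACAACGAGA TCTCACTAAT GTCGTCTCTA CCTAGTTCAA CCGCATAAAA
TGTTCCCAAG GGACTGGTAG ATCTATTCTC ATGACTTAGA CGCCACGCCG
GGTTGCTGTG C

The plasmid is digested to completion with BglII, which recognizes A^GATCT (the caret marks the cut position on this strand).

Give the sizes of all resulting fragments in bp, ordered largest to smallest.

136, 61, 14 bp

BglII sites (AGATCT) start at positions 94, 108, 169.
BglII cuts after the first base of each site, so after positions 94, 108, 169.
Circular molecule, 3 cuts → 3 fragments:
  95–108 → 14 bp
  109–169 → 61 bp
  170–211 then 1–94 → 42 + 94 = 136 bp
Sorted largest to smallest: 136, 61, 14 bp.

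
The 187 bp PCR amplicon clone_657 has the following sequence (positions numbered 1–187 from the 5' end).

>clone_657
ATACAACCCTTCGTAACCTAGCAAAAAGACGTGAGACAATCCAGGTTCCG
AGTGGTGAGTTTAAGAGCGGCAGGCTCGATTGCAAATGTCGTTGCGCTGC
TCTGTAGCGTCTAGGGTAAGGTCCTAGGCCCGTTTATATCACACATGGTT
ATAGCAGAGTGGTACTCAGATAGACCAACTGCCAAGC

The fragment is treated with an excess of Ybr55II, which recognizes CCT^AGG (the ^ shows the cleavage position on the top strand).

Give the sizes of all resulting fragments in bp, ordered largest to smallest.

125, 62 bp

The Ybr55II site (CCTAGG) starts at position 123.
Ybr55II cuts after base 3 of each site, so after position 125.
Linear molecule, 1 cut → 2 fragments:
  1–125 → 125 bp
  126–187 → 62 bp
Sorted largest to smallest: 125, 62 bp.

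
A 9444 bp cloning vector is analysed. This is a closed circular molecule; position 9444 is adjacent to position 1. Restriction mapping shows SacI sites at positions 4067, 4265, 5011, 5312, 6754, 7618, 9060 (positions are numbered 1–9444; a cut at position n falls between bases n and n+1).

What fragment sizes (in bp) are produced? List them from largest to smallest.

Circular molecule, 7 cuts → 7 fragments:
  4265 − 4067 = 198 bp
  5011 − 4265 = 746 bp
  5312 − 5011 = 301 bp
  6754 − 5312 = 1442 bp
  7618 − 6754 = 864 bp
  9060 − 7618 = 1442 bp
  wrap: 9444 − 9060 + 4067 = 4451 bp
Sorted largest to smallest: 4451, 1442, 1442, 864, 746, 301, 198 bp.

4451, 1442, 1442, 864, 746, 301, 198 bp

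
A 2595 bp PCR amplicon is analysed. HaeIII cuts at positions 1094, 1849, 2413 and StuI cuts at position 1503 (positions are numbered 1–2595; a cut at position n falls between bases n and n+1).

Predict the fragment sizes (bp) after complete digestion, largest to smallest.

Combined cut positions (sorted): 1094, 1503, 1849, 2413.
Linear molecule, 4 cuts → 5 fragments:
  1094 − 0 = 1094 bp
  1503 − 1094 = 409 bp
  1849 − 1503 = 346 bp
  2413 − 1849 = 564 bp
  2595 − 2413 = 182 bp
Sorted largest to smallest: 1094, 564, 409, 346, 182 bp.

1094, 564, 409, 346, 182 bp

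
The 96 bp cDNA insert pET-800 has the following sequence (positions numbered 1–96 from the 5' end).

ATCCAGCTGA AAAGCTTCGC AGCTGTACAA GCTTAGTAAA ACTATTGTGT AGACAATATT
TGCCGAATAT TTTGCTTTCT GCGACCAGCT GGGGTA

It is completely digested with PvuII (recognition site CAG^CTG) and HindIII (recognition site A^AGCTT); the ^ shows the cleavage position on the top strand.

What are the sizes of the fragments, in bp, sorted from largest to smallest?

59, 10, 8, 7, 6, 6 bp

PvuII sites (CAGCTG) start at positions 4, 20, 86.
PvuII cuts after base 3 of each site, so after positions 6, 22, 88.
HindIII sites (AAGCTT) start at positions 12, 29.
HindIII cuts after the first base of each site, so after positions 12, 29.
Combined cut positions: 6, 12, 22, 29, 88.
Linear molecule, 5 cuts → 6 fragments:
  1–6 → 6 bp
  7–12 → 6 bp
  13–22 → 10 bp
  23–29 → 7 bp
  30–88 → 59 bp
  89–96 → 8 bp
Sorted largest to smallest: 59, 10, 8, 7, 6, 6 bp.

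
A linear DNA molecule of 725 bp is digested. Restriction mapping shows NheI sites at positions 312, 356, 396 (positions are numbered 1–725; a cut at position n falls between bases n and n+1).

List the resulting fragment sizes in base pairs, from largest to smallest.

Linear molecule, 3 cuts → 4 fragments:
  312 − 0 = 312 bp
  356 − 312 = 44 bp
  396 − 356 = 40 bp
  725 − 396 = 329 bp
Sorted largest to smallest: 329, 312, 44, 40 bp.

329, 312, 44, 40 bp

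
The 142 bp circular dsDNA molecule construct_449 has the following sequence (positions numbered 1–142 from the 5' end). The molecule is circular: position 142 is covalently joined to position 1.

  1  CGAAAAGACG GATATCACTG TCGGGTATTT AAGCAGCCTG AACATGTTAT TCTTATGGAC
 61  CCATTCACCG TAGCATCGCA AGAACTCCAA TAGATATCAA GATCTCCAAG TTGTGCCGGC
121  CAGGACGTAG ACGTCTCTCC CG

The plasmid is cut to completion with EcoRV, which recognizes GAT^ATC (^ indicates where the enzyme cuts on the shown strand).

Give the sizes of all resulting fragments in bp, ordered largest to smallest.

EcoRV sites (GATATC) start at positions 11, 93.
EcoRV cuts after base 3 of each site, so after positions 13, 95.
Circular molecule, 2 cuts → 2 fragments:
  14–95 → 82 bp
  96–142 then 1–13 → 47 + 13 = 60 bp
Sorted largest to smallest: 82, 60 bp.

82, 60 bp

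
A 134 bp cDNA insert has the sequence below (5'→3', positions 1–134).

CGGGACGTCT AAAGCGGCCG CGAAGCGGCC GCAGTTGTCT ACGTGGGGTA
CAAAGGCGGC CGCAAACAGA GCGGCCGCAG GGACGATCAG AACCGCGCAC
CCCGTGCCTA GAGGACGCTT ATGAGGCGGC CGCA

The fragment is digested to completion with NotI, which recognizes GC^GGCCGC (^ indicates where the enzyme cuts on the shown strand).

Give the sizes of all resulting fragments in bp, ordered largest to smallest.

NotI sites (GCGGCCGC) start at positions 14, 25, 56, 71, 126.
NotI cuts after base 2 of each site, so after positions 15, 26, 57, 72, 127.
Linear molecule, 5 cuts → 6 fragments:
  1–15 → 15 bp
  16–26 → 11 bp
  27–57 → 31 bp
  58–72 → 15 bp
  73–127 → 55 bp
  128–134 → 7 bp
Sorted largest to smallest: 55, 31, 15, 15, 11, 7 bp.

55, 31, 15, 15, 11, 7 bp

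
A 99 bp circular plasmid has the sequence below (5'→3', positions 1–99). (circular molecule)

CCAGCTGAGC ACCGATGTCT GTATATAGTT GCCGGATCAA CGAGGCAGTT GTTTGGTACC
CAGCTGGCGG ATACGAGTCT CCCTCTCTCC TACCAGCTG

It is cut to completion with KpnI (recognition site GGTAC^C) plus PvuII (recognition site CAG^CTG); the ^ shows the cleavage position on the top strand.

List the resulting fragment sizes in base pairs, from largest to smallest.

55, 33, 7, 4 bp

The KpnI site (GGTACC) starts at position 55.
KpnI cuts after base 5 of each site (before the last base), so after position 59.
PvuII sites (CAGCTG) start at positions 2, 61, 94.
PvuII cuts after base 3 of each site, so after positions 4, 63, 96.
Combined cut positions: 4, 59, 63, 96.
Circular molecule, 4 cuts → 4 fragments:
  5–59 → 55 bp
  60–63 → 4 bp
  64–96 → 33 bp
  97–99 then 1–4 → 3 + 4 = 7 bp
Sorted largest to smallest: 55, 33, 7, 4 bp.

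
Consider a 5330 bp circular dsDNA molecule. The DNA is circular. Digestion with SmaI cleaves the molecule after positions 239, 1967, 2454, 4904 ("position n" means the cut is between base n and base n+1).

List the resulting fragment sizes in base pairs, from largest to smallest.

2450, 1728, 665, 487 bp

Circular molecule, 4 cuts → 4 fragments:
  1967 − 239 = 1728 bp
  2454 − 1967 = 487 bp
  4904 − 2454 = 2450 bp
  wrap: 5330 − 4904 + 239 = 665 bp
Sorted largest to smallest: 2450, 1728, 665, 487 bp.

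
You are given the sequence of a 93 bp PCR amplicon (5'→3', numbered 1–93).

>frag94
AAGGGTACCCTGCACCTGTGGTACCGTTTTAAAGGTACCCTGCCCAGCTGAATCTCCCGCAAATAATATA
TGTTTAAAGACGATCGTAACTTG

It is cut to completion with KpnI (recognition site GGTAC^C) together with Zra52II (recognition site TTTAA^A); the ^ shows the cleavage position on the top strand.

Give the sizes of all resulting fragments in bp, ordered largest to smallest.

KpnI sites (GGTACC) start at positions 4, 20, 34.
KpnI cuts after base 5 of each site (before the last base), so after positions 8, 24, 38.
Zra52II sites (TTTAAA) start at positions 28, 73.
Zra52II cuts after base 5 of each site (before the last base), so after positions 32, 77.
Combined cut positions: 8, 24, 32, 38, 77.
Linear molecule, 5 cuts → 6 fragments:
  1–8 → 8 bp
  9–24 → 16 bp
  25–32 → 8 bp
  33–38 → 6 bp
  39–77 → 39 bp
  78–93 → 16 bp
Sorted largest to smallest: 39, 16, 16, 8, 8, 6 bp.

39, 16, 16, 8, 8, 6 bp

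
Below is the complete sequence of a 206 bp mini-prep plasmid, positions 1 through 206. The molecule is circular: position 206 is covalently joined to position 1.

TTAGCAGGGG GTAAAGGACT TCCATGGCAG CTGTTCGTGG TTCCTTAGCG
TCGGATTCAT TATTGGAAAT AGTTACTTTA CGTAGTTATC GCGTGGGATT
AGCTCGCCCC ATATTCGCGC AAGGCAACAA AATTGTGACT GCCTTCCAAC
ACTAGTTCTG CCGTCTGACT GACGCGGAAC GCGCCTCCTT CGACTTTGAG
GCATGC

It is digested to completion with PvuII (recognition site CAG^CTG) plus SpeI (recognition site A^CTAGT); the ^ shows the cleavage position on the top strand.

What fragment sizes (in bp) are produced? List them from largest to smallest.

121, 85 bp

The PvuII site (CAGCTG) starts at position 28.
PvuII cuts after base 3 of each site, so after position 30.
The SpeI site (ACTAGT) starts at position 151.
SpeI cuts after the first base of each site, so after position 151.
Combined cut positions: 30, 151.
Circular molecule, 2 cuts → 2 fragments:
  31–151 → 121 bp
  152–206 then 1–30 → 55 + 30 = 85 bp
Sorted largest to smallest: 121, 85 bp.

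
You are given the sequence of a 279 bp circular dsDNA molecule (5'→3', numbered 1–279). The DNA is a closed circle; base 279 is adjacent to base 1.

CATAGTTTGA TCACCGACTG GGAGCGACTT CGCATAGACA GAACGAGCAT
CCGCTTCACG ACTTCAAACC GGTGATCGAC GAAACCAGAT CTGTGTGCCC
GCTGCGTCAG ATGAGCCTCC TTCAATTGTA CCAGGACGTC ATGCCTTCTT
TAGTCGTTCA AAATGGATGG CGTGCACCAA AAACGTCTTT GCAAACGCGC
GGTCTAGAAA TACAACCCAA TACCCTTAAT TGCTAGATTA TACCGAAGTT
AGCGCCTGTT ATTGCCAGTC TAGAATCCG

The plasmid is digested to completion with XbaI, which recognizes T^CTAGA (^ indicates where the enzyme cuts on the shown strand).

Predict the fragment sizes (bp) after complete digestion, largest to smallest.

XbaI sites (TCTAGA) start at positions 203, 269.
XbaI cuts after the first base of each site, so after positions 203, 269.
Circular molecule, 2 cuts → 2 fragments:
  204–269 → 66 bp
  270–279 then 1–203 → 10 + 203 = 213 bp
Sorted largest to smallest: 213, 66 bp.

213, 66 bp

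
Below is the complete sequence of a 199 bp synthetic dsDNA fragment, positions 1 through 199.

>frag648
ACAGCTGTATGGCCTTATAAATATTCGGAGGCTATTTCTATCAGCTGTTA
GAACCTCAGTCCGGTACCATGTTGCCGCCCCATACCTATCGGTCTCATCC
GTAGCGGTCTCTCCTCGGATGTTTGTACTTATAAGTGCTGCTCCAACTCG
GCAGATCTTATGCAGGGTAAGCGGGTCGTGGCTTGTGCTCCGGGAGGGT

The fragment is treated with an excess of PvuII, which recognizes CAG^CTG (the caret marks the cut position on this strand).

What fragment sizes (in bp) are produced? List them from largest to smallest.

PvuII sites (CAGCTG) start at positions 2, 42.
PvuII cuts after base 3 of each site, so after positions 4, 44.
Linear molecule, 2 cuts → 3 fragments:
  1–4 → 4 bp
  5–44 → 40 bp
  45–199 → 155 bp
Sorted largest to smallest: 155, 40, 4 bp.

155, 40, 4 bp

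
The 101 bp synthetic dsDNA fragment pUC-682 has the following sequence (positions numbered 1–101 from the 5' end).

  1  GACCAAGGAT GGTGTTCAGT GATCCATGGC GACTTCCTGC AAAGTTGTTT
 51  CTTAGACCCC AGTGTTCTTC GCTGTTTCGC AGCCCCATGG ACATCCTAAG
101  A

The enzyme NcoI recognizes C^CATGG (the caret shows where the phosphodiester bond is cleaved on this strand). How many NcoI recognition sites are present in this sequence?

CCATGG occurs starting at positions 24, 85.
NcoI cuts at 2 sites.

2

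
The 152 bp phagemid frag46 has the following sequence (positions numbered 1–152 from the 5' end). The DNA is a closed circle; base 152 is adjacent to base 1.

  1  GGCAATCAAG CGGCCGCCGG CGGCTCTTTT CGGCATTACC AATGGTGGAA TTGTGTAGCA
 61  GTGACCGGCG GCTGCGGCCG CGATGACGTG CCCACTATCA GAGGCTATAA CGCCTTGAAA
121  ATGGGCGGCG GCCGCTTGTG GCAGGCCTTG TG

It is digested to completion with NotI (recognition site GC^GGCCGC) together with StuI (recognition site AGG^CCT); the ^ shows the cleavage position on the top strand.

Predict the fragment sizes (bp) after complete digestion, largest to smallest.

NotI sites (GCGGCCGC) start at positions 10, 74, 128.
NotI cuts after base 2 of each site, so after positions 11, 75, 129.
The StuI site (AGGCCT) starts at position 143.
StuI cuts after base 3 of each site, so after position 145.
Combined cut positions: 11, 75, 129, 145.
Circular molecule, 4 cuts → 4 fragments:
  12–75 → 64 bp
  76–129 → 54 bp
  130–145 → 16 bp
  146–152 then 1–11 → 7 + 11 = 18 bp
Sorted largest to smallest: 64, 54, 18, 16 bp.

64, 54, 18, 16 bp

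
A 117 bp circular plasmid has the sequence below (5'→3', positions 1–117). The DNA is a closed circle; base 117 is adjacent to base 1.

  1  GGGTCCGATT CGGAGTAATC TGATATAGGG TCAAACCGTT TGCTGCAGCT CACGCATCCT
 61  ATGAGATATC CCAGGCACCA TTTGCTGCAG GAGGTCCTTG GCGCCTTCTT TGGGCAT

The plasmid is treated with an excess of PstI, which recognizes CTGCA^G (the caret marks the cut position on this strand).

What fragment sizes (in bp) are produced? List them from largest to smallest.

75, 42 bp

PstI sites (CTGCAG) start at positions 43, 85.
PstI cuts after base 5 of each site (before the last base), so after positions 47, 89.
Circular molecule, 2 cuts → 2 fragments:
  48–89 → 42 bp
  90–117 then 1–47 → 28 + 47 = 75 bp
Sorted largest to smallest: 75, 42 bp.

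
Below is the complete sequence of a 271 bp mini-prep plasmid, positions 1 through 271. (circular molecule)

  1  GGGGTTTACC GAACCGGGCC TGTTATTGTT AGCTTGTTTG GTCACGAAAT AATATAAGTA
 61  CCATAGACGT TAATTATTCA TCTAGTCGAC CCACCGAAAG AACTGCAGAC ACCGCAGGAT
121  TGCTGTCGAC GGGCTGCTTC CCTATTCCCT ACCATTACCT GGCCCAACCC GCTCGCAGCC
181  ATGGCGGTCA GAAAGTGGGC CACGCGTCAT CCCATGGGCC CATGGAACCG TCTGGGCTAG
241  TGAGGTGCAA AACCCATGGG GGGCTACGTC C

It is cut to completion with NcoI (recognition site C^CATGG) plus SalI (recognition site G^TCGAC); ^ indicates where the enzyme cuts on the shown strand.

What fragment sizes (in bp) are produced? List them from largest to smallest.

102, 54, 40, 34, 33, 8 bp

NcoI sites (CCATGG) start at positions 179, 212, 220, 254.
NcoI cuts after the first base of each site, so after positions 179, 212, 220, 254.
SalI sites (GTCGAC) start at positions 85, 125.
SalI cuts after the first base of each site, so after positions 85, 125.
Combined cut positions: 85, 125, 179, 212, 220, 254.
Circular molecule, 6 cuts → 6 fragments:
  86–125 → 40 bp
  126–179 → 54 bp
  180–212 → 33 bp
  213–220 → 8 bp
  221–254 → 34 bp
  255–271 then 1–85 → 17 + 85 = 102 bp
Sorted largest to smallest: 102, 54, 40, 34, 33, 8 bp.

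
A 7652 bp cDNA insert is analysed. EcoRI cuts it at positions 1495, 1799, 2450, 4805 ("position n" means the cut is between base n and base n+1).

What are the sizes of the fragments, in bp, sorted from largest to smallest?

2847, 2355, 1495, 651, 304 bp

Linear molecule, 4 cuts → 5 fragments:
  1495 − 0 = 1495 bp
  1799 − 1495 = 304 bp
  2450 − 1799 = 651 bp
  4805 − 2450 = 2355 bp
  7652 − 4805 = 2847 bp
Sorted largest to smallest: 2847, 2355, 1495, 651, 304 bp.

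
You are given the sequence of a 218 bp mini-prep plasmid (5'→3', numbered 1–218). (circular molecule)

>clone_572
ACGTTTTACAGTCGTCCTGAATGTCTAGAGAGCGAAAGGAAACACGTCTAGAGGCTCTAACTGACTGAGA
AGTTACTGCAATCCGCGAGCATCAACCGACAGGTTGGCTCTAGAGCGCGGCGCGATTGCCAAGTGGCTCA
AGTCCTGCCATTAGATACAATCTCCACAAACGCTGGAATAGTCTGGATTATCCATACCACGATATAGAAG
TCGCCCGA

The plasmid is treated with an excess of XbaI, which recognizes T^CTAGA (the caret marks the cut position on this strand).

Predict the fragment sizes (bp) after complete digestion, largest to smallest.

133, 62, 23 bp

XbaI sites (TCTAGA) start at positions 24, 47, 109.
XbaI cuts after the first base of each site, so after positions 24, 47, 109.
Circular molecule, 3 cuts → 3 fragments:
  25–47 → 23 bp
  48–109 → 62 bp
  110–218 then 1–24 → 109 + 24 = 133 bp
Sorted largest to smallest: 133, 62, 23 bp.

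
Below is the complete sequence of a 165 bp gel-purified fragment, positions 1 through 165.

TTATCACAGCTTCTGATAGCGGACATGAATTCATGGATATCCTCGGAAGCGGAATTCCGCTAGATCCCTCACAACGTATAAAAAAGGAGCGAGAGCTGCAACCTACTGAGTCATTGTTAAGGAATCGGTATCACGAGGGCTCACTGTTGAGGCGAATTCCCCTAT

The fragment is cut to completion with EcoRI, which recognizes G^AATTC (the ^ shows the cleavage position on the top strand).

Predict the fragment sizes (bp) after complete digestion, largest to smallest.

EcoRI sites (GAATTC) start at positions 27, 52, 154.
EcoRI cuts after the first base of each site, so after positions 27, 52, 154.
Linear molecule, 3 cuts → 4 fragments:
  1–27 → 27 bp
  28–52 → 25 bp
  53–154 → 102 bp
  155–165 → 11 bp
Sorted largest to smallest: 102, 27, 25, 11 bp.

102, 27, 25, 11 bp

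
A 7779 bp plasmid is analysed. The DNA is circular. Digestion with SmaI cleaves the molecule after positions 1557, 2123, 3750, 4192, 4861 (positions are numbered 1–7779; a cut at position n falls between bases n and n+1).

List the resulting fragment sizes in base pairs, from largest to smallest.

4475, 1627, 669, 566, 442 bp

Circular molecule, 5 cuts → 5 fragments:
  2123 − 1557 = 566 bp
  3750 − 2123 = 1627 bp
  4192 − 3750 = 442 bp
  4861 − 4192 = 669 bp
  wrap: 7779 − 4861 + 1557 = 4475 bp
Sorted largest to smallest: 4475, 1627, 669, 566, 442 bp.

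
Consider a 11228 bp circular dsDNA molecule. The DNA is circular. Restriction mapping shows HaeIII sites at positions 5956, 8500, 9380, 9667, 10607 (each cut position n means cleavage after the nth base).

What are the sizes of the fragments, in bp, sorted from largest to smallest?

6577, 2544, 940, 880, 287 bp

Circular molecule, 5 cuts → 5 fragments:
  8500 − 5956 = 2544 bp
  9380 − 8500 = 880 bp
  9667 − 9380 = 287 bp
  10607 − 9667 = 940 bp
  wrap: 11228 − 10607 + 5956 = 6577 bp
Sorted largest to smallest: 6577, 2544, 940, 880, 287 bp.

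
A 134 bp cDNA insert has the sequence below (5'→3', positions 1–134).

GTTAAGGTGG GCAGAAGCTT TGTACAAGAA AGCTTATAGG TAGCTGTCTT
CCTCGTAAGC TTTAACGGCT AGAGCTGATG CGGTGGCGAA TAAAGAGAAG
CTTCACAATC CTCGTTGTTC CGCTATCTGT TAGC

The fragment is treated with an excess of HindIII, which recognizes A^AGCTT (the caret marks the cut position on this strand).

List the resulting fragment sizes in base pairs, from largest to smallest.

41, 36, 27, 15, 15 bp

HindIII sites (AAGCTT) start at positions 15, 30, 57, 98.
HindIII cuts after the first base of each site, so after positions 15, 30, 57, 98.
Linear molecule, 4 cuts → 5 fragments:
  1–15 → 15 bp
  16–30 → 15 bp
  31–57 → 27 bp
  58–98 → 41 bp
  99–134 → 36 bp
Sorted largest to smallest: 41, 36, 27, 15, 15 bp.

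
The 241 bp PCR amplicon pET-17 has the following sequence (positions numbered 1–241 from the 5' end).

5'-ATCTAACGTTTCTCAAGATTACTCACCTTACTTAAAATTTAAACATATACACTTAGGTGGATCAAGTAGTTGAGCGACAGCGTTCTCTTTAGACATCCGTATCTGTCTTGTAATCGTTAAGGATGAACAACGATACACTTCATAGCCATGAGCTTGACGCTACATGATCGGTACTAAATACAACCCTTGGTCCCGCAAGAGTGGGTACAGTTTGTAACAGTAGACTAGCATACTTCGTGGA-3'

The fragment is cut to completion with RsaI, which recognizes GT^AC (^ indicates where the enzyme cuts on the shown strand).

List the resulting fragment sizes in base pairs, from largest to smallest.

172, 35, 34 bp

RsaI sites (GTAC) start at positions 171, 205.
RsaI cuts after base 2 of each site, so after positions 172, 206.
Linear molecule, 2 cuts → 3 fragments:
  1–172 → 172 bp
  173–206 → 34 bp
  207–241 → 35 bp
Sorted largest to smallest: 172, 35, 34 bp.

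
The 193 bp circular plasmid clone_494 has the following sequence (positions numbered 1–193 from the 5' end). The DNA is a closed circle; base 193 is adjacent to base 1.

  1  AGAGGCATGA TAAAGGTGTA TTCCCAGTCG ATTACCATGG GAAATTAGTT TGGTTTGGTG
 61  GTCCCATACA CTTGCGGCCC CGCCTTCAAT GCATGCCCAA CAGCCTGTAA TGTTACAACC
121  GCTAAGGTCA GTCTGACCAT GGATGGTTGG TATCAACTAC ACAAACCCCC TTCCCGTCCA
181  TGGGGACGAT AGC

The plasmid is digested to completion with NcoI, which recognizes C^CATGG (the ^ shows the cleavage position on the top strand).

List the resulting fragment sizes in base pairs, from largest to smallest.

NcoI sites (CCATGG) start at positions 35, 137, 178.
NcoI cuts after the first base of each site, so after positions 35, 137, 178.
Circular molecule, 3 cuts → 3 fragments:
  36–137 → 102 bp
  138–178 → 41 bp
  179–193 then 1–35 → 15 + 35 = 50 bp
Sorted largest to smallest: 102, 50, 41 bp.

102, 50, 41 bp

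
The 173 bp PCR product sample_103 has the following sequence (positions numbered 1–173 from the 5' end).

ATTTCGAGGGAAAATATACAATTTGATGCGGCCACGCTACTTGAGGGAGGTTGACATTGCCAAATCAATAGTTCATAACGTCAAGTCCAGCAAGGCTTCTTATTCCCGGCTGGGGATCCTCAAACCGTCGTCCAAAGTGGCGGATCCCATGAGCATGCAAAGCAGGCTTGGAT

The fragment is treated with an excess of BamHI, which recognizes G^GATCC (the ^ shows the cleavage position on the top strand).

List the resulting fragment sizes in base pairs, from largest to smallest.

BamHI sites (GGATCC) start at positions 114, 142.
BamHI cuts after the first base of each site, so after positions 114, 142.
Linear molecule, 2 cuts → 3 fragments:
  1–114 → 114 bp
  115–142 → 28 bp
  143–173 → 31 bp
Sorted largest to smallest: 114, 31, 28 bp.

114, 31, 28 bp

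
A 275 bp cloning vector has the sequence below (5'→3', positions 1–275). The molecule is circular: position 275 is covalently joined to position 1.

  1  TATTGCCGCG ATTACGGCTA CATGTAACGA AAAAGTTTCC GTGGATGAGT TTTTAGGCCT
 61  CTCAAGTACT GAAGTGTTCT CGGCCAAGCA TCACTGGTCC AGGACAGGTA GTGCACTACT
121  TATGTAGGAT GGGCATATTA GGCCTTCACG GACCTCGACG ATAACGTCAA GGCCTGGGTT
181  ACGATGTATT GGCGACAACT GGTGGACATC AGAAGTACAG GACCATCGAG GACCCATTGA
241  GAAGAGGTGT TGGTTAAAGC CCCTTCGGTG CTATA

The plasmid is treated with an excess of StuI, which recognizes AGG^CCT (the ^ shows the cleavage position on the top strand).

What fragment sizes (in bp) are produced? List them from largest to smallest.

StuI sites (AGGCCT) start at positions 55, 140, 170.
StuI cuts after base 3 of each site, so after positions 57, 142, 172.
Circular molecule, 3 cuts → 3 fragments:
  58–142 → 85 bp
  143–172 → 30 bp
  173–275 then 1–57 → 103 + 57 = 160 bp
Sorted largest to smallest: 160, 85, 30 bp.

160, 85, 30 bp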